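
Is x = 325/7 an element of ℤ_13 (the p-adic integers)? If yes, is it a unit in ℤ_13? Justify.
x ∈ ℤ_13 but not a unit; v_13(x) = 1 > 0

ℤ_13 = {x ∈ ℚ_13 : v_13(x) ≥ 0} and ℤ_13^× = {x ∈ ℤ_13 : v_13(x) = 0}. Here v_13(325/7) = v_13(num) − v_13(den) = 1; compare against these criteria.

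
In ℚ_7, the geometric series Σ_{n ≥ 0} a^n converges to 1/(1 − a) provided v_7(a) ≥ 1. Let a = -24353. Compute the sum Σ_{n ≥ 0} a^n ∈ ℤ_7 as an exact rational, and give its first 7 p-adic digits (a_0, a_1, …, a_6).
Σ a^n = 1/(1 − a) = 1/24354;  first 7 digits = (1, 0, 0, 6, 3, 5, 0)

v_7(a) = 3 ≥ 1, so the series converges in ℤ_7 to 1/(1 − a) = 1/(1 − (-24353)) = 1/24354. Expand this rational in ℤ_7: compute digits iteratively via d_i = x_i mod 7, x_{i+1} = (x_i − d_i)/7. The first 7 digits are (1, 0, 0, 6, 3, 5, 0).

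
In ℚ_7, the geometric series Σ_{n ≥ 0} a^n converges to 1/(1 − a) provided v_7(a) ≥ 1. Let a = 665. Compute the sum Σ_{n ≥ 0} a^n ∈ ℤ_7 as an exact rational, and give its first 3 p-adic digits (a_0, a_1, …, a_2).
Σ a^n = 1/(1 − a) = -1/664;  first 3 digits = (1, 4, 1)

v_7(a) = 1 ≥ 1, so the series converges in ℤ_7 to 1/(1 − a) = 1/(1 − 665) = -1/664. Expand this rational in ℤ_7: compute digits iteratively via d_i = x_i mod 7, x_{i+1} = (x_i − d_i)/7. The first 3 digits are (1, 4, 1).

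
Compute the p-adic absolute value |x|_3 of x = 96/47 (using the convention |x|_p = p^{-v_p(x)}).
|96/47|_3 = 1/3

Step 1 — compute v_3(x) by factoring powers of 3 out of the numerator and denominator: v_3(96/47) = 1. Step 2 — apply |x|_p = p^{-v_p(x)} = 3^{-1} = 1/3.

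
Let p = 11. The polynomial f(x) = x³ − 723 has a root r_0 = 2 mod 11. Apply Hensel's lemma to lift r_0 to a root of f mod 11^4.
r_3 = 1443 (mod 14641)

Hensel: r_{i+1} = r_i − f(r_i)/f′(r_i) mod 11^{i+2}, where f′(x) = 3x². Iterate:
  r_0 = 2 (mod 11)
  r_1 = 112 (mod 121)
  r_2 = 112 (mod 1331)
  r_3 = 1443 (mod 14641)
Final: r = 1443 with f(r) ≡ 0 mod 11^4.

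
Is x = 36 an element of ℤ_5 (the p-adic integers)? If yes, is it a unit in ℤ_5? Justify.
x ∈ ℤ_5^× (unit); v_5(x) = 0

ℤ_5 = {x ∈ ℚ_5 : v_5(x) ≥ 0} and ℤ_5^× = {x ∈ ℤ_5 : v_5(x) = 0}. Here v_5(36) = v_5(num) − v_5(den) = 0; compare against these criteria.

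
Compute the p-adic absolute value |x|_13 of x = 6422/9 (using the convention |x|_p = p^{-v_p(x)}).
|6422/9|_13 = 1/169

Step 1 — compute v_13(x) by factoring powers of 13 out of the numerator and denominator: v_13(6422/9) = 2. Step 2 — apply |x|_p = p^{-v_p(x)} = 13^{-2} = 1/169.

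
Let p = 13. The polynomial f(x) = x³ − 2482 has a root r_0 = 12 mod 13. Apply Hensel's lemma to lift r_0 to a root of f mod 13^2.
r_1 = 38 (mod 169)

Hensel: r_{i+1} = r_i − f(r_i)/f′(r_i) mod 13^{i+2}, where f′(x) = 3x². Iterate:
  r_0 = 12 (mod 13)
  r_1 = 38 (mod 169)
Final: r = 38 with f(r) ≡ 0 mod 13^2.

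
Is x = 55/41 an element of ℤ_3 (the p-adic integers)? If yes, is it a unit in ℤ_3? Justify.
x ∈ ℤ_3^× (unit); v_3(x) = 0

ℤ_3 = {x ∈ ℚ_3 : v_3(x) ≥ 0} and ℤ_3^× = {x ∈ ℤ_3 : v_3(x) = 0}. Here v_3(55/41) = v_3(num) − v_3(den) = 0; compare against these criteria.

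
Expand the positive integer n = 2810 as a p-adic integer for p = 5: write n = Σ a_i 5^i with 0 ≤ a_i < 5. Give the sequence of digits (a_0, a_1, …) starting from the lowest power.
(a_0, a_1, …) = (0, 2, 2, 2, 4)

Repeated division by 5 gives the digits low-to-high: 2810 = 2·5^1 + 2·5^2 + 2·5^3 + 4·5^4. Digit sequence: (0, 2, 2, 2, 4).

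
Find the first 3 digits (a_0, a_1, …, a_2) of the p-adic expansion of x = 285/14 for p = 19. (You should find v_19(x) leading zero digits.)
(a_0, …, a_2) = (0, 16, 6)

v_19(285/14) = 1, so a_0 = ... = a_0 = 0. Factor out: x = 19^1 · u with u = 15/14 a unit in ℤ_19. Expand u iteratively via a_{v+i} = u_i mod 19, u_{i+1} = (u_i − a_{v+i})/19:
  u_0 = 15/14;  a_1 = 16;  u_1 = (u_0 − 16)/19 = -11/14
  u_1 = -11/14;  a_2 = 6;  u_2 = (u_1 − 6)/19 = -5/14
Digits: (0, 16, 6).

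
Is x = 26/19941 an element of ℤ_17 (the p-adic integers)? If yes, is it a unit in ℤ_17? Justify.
x ∉ ℤ_17 (v_17(x) = -2 < 0)

ℤ_17 = {x ∈ ℚ_17 : v_17(x) ≥ 0} and ℤ_17^× = {x ∈ ℤ_17 : v_17(x) = 0}. Here v_17(26/19941) = v_17(num) − v_17(den) = -2; compare against these criteria.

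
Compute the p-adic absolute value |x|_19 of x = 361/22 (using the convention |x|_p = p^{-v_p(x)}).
|361/22|_19 = 1/361

Step 1 — compute v_19(x) by factoring powers of 19 out of the numerator and denominator: v_19(361/22) = 2. Step 2 — apply |x|_p = p^{-v_p(x)} = 19^{-2} = 1/361.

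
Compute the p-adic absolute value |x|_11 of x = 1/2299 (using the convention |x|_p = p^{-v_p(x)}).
|1/2299|_11 = 121

Step 1 — compute v_11(x) by factoring powers of 11 out of the numerator and denominator: v_11(1/2299) = -2. Step 2 — apply |x|_p = p^{-v_p(x)} = 11^{2} = 121.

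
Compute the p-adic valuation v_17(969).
v_17(969) = 1

v_17(n) is the largest exponent k such that 17^k divides n. Factor out: 969 = 17^1 · 57. (Sign doesn't affect v_p.) So v_17(969) = 1.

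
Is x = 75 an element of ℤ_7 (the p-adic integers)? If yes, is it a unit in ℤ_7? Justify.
x ∈ ℤ_7^× (unit); v_7(x) = 0

ℤ_7 = {x ∈ ℚ_7 : v_7(x) ≥ 0} and ℤ_7^× = {x ∈ ℤ_7 : v_7(x) = 0}. Here v_7(75) = v_7(num) − v_7(den) = 0; compare against these criteria.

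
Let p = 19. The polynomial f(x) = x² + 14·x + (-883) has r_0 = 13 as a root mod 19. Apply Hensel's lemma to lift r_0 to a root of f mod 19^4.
r_3 = 14719 (mod 130321)

Hensel: r_{i+1} = r_i − f(r_i)·(f′(r_i))^{-1} mod 19^{i+2}, f′(x) = 2x + 14. Iterate:
  r_0 = 13 (mod 19)
  r_1 = 279 (mod 361)
  r_2 = 1001 (mod 6859)
  r_3 = 14719 (mod 130321)
Final: r = 14719 satisfies f(r) ≡ 0 mod 19^4.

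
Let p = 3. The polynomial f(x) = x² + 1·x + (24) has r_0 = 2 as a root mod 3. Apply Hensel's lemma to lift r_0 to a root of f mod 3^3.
r_2 = 5 (mod 27)

Hensel: r_{i+1} = r_i − f(r_i)·(f′(r_i))^{-1} mod 3^{i+2}, f′(x) = 2x + 1. Iterate:
  r_0 = 2 (mod 3)
  r_1 = 5 (mod 9)
  r_2 = 5 (mod 27)
Final: r = 5 satisfies f(r) ≡ 0 mod 3^3.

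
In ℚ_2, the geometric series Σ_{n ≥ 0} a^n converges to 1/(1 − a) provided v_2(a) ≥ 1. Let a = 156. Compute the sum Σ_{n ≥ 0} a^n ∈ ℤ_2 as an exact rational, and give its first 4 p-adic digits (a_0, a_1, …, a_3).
Σ a^n = 1/(1 − a) = -1/155;  first 4 digits = (1, 0, 1, 1)

v_2(a) = 2 ≥ 1, so the series converges in ℤ_2 to 1/(1 − a) = 1/(1 − 156) = -1/155. Expand this rational in ℤ_2: compute digits iteratively via d_i = x_i mod 2, x_{i+1} = (x_i − d_i)/2. The first 4 digits are (1, 0, 1, 1).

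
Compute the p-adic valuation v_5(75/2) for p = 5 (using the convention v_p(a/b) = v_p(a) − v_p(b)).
v_5(75/2) = 2

Factor powers of 5 from the numerator and denominator of the reduced fraction: 75 = 5^2 · 3 and 2 = 5^0 · 2. Apply v_p(a/b) = v_p(a) − v_p(b): v_5(75/2) = 2 − 0 = 2.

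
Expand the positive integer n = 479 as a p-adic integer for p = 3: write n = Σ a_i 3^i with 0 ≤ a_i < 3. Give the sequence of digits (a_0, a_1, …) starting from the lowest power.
(a_0, a_1, …) = (2, 0, 2, 2, 2, 1)

Repeated division by 3 gives the digits low-to-high: 479 = 2 + 2·3^2 + 2·3^3 + 2·3^4 + 1·3^5. Digit sequence: (2, 0, 2, 2, 2, 1).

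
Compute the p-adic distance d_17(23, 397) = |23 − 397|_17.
d_17(23, 397) = 1/17

Step 1 — x − y = 23 − 397 = -374. Step 2 — v_17(-374) = 1 (factor: -374 = −(17^1 · 22); the sign does not affect v_p). Step 3 — |x − y|_17 = 17^{-1} = 1/17.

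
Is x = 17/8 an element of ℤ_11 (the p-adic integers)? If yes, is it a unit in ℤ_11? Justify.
x ∈ ℤ_11^× (unit); v_11(x) = 0

ℤ_11 = {x ∈ ℚ_11 : v_11(x) ≥ 0} and ℤ_11^× = {x ∈ ℤ_11 : v_11(x) = 0}. Here v_11(17/8) = v_11(num) − v_11(den) = 0; compare against these criteria.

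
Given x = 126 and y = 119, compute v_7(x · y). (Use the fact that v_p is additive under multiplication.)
v_7(14994) = 2

v_p(x) = 1 (factor: 126 = 7^1 · 18); v_p(y) = 1 (factor: 119 = 7^1 · 17). Additivity: v_p(xy) = v_p(x) + v_p(y) = 1 + 1 = 2. (Direct check: xy = 14994 = 7^2 · (306).)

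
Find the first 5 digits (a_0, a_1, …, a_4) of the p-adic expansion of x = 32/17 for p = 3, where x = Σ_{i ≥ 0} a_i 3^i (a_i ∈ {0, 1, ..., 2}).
(a_0, …, a_4) = (1, 1, 1, 1, 2)

v_3(32/17) = 0 (numerator and denominator both coprime to 3), so x ∈ ℤ_3^×. Compute digits iteratively via a_i = x_i mod 3, x_{i+1} = (x_i − a_i)/3, with x_0 = x:
  x_0 = 32/17;  a_0 = 1;  x_1 = (x_0 − 1)/3 = 5/17
  x_1 = 5/17;  a_1 = 1;  x_2 = (x_1 − 1)/3 = -4/17
  x_2 = -4/17;  a_2 = 1;  x_3 = (x_2 − 1)/3 = -7/17
  x_3 = -7/17;  a_3 = 1;  x_4 = (x_3 − 1)/3 = -8/17
  x_4 = -8/17;  a_4 = 2;  x_5 = (x_4 − 2)/3 = -14/17
Digits: (1, 1, 1, 1, 2).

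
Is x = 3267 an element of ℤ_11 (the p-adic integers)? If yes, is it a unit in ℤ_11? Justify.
x ∈ ℤ_11 but not a unit; v_11(x) = 2 > 0

ℤ_11 = {x ∈ ℚ_11 : v_11(x) ≥ 0} and ℤ_11^× = {x ∈ ℤ_11 : v_11(x) = 0}. Here v_11(3267) = v_11(num) − v_11(den) = 2; compare against these criteria.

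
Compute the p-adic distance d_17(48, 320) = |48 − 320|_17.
d_17(48, 320) = 1/17

Step 1 — x − y = 48 − 320 = -272. Step 2 — v_17(-272) = 1 (factor: -272 = −(17^1 · 16); the sign does not affect v_p). Step 3 — |x − y|_17 = 17^{-1} = 1/17.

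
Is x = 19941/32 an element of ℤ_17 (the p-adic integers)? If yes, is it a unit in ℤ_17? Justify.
x ∈ ℤ_17 but not a unit; v_17(x) = 2 > 0

ℤ_17 = {x ∈ ℚ_17 : v_17(x) ≥ 0} and ℤ_17^× = {x ∈ ℤ_17 : v_17(x) = 0}. Here v_17(19941/32) = v_17(num) − v_17(den) = 2; compare against these criteria.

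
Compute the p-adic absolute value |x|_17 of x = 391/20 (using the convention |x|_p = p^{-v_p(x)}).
|391/20|_17 = 1/17

Step 1 — compute v_17(x) by factoring powers of 17 out of the numerator and denominator: v_17(391/20) = 1. Step 2 — apply |x|_p = p^{-v_p(x)} = 17^{-1} = 1/17.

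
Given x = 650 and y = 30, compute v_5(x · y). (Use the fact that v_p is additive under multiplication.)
v_5(19500) = 3

v_p(x) = 2 (factor: 650 = 5^2 · 26); v_p(y) = 1 (factor: 30 = 5^1 · 6). Additivity: v_p(xy) = v_p(x) + v_p(y) = 2 + 1 = 3. (Direct check: xy = 19500 = 5^3 · (156).)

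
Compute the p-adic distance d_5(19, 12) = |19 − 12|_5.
d_5(19, 12) = 1

Step 1 — x − y = 19 − 12 = 7. Step 2 — v_5(7) = 0 (factor: 7 = (5^0 · 7); the sign does not affect v_p). Step 3 — |x − y|_5 = 5^{0} = 1.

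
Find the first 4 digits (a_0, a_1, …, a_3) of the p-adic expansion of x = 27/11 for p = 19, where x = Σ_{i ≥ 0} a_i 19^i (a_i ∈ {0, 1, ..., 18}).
(a_0, …, a_3) = (18, 13, 1, 12)

v_19(27/11) = 0 (numerator and denominator both coprime to 19), so x ∈ ℤ_19^×. Compute digits iteratively via a_i = x_i mod 19, x_{i+1} = (x_i − a_i)/19, with x_0 = x:
  x_0 = 27/11;  a_0 = 18;  x_1 = (x_0 − 18)/19 = -9/11
  x_1 = -9/11;  a_1 = 13;  x_2 = (x_1 − 13)/19 = -8/11
  x_2 = -8/11;  a_2 = 1;  x_3 = (x_2 − 1)/19 = -1/11
  x_3 = -1/11;  a_3 = 12;  x_4 = (x_3 − 12)/19 = -7/11
Digits: (18, 13, 1, 12).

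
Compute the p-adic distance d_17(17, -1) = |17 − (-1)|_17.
d_17(17, -1) = 1

Step 1 — x − y = 17 − (-1) = 18. Step 2 — v_17(18) = 0 (factor: 18 = (17^0 · 18); the sign does not affect v_p). Step 3 — |x − y|_17 = 17^{0} = 1.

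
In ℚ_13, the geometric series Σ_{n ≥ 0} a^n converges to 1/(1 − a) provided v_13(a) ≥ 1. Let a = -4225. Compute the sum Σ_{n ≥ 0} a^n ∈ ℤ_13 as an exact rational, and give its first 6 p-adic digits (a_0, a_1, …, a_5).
Σ a^n = 1/(1 − a) = 1/4226;  first 6 digits = (1, 0, 1, 11, 0, 9)

v_13(a) = 2 ≥ 1, so the series converges in ℤ_13 to 1/(1 − a) = 1/(1 − (-4225)) = 1/4226. Expand this rational in ℤ_13: compute digits iteratively via d_i = x_i mod 13, x_{i+1} = (x_i − d_i)/13. The first 6 digits are (1, 0, 1, 11, 0, 9).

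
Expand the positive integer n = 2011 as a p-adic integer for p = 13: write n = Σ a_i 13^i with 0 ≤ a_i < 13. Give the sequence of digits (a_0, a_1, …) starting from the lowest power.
(a_0, a_1, …) = (9, 11, 11)

Repeated division by 13 gives the digits low-to-high: 2011 = 9 + 11·13^1 + 11·13^2. Digit sequence: (9, 11, 11).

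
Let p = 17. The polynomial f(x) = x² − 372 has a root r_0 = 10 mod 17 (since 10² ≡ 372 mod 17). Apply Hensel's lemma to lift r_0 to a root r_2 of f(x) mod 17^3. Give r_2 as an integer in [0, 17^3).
r_2 = 486 (mod 4913)

Hensel's recurrence: r_{i+1} = r_i − f(r_i)·(f′(r_i))^{-1} mod 17^{i+2}, with f′(x) = 2x. Iterate:
  r_0 = 10 (mod 17)
  r_1 = 197 (mod 289)
  r_2 = 486 (mod 4913)
Final: r_2 = 486, and one checks f(r_2) ≡ 0 mod 17^3.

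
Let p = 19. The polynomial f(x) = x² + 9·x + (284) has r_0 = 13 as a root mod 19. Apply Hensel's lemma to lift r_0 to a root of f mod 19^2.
r_1 = 203 (mod 361)

Hensel: r_{i+1} = r_i − f(r_i)·(f′(r_i))^{-1} mod 19^{i+2}, f′(x) = 2x + 9. Iterate:
  r_0 = 13 (mod 19)
  r_1 = 203 (mod 361)
Final: r = 203 satisfies f(r) ≡ 0 mod 19^2.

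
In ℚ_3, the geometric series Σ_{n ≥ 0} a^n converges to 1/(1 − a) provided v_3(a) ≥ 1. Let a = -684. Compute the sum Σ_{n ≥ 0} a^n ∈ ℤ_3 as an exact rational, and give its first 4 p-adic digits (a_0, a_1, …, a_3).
Σ a^n = 1/(1 − a) = 1/685;  first 4 digits = (1, 0, 2, 1)

v_3(a) = 2 ≥ 1, so the series converges in ℤ_3 to 1/(1 − a) = 1/(1 − (-684)) = 1/685. Expand this rational in ℤ_3: compute digits iteratively via d_i = x_i mod 3, x_{i+1} = (x_i − d_i)/3. The first 4 digits are (1, 0, 2, 1).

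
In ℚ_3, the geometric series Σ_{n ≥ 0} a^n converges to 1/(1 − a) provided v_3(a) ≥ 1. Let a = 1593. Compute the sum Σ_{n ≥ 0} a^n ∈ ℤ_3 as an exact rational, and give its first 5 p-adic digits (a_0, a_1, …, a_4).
Σ a^n = 1/(1 − a) = -1/1592;  first 5 digits = (1, 0, 0, 2, 1)

v_3(a) = 3 ≥ 1, so the series converges in ℤ_3 to 1/(1 − a) = 1/(1 − 1593) = -1/1592. Expand this rational in ℤ_3: compute digits iteratively via d_i = x_i mod 3, x_{i+1} = (x_i − d_i)/3. The first 5 digits are (1, 0, 0, 2, 1).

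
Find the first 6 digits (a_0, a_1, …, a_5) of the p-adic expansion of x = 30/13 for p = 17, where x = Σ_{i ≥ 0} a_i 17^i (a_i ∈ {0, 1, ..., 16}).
(a_0, …, a_5) = (1, 4, 5, 1, 13, 11)

v_17(30/13) = 0 (numerator and denominator both coprime to 17), so x ∈ ℤ_17^×. Compute digits iteratively via a_i = x_i mod 17, x_{i+1} = (x_i − a_i)/17, with x_0 = x:
  x_0 = 30/13;  a_0 = 1;  x_1 = (x_0 − 1)/17 = 1/13
  x_1 = 1/13;  a_1 = 4;  x_2 = (x_1 − 4)/17 = -3/13
  x_2 = -3/13;  a_2 = 5;  x_3 = (x_2 − 5)/17 = -4/13
  x_3 = -4/13;  a_3 = 1;  x_4 = (x_3 − 1)/17 = -1/13
  x_4 = -1/13;  a_4 = 13;  x_5 = (x_4 − 13)/17 = -10/13
  x_5 = -10/13;  a_5 = 11;  x_6 = (x_5 − 11)/17 = -9/13
Digits: (1, 4, 5, 1, 13, 11).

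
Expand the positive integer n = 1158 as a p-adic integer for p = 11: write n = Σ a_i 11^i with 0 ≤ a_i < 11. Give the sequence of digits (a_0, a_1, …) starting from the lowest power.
(a_0, a_1, …) = (3, 6, 9)

Repeated division by 11 gives the digits low-to-high: 1158 = 3 + 6·11^1 + 9·11^2. Digit sequence: (3, 6, 9).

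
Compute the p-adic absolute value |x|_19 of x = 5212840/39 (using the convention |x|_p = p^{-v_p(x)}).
|5212840/39|_19 = 1/130321

Step 1 — compute v_19(x) by factoring powers of 19 out of the numerator and denominator: v_19(5212840/39) = 4. Step 2 — apply |x|_p = p^{-v_p(x)} = 19^{-4} = 1/130321.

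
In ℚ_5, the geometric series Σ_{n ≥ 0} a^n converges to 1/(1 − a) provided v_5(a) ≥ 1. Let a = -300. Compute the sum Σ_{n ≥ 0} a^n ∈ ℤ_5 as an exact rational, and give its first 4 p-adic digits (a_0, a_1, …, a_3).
Σ a^n = 1/(1 − a) = 1/301;  first 4 digits = (1, 0, 3, 2)

v_5(a) = 2 ≥ 1, so the series converges in ℤ_5 to 1/(1 − a) = 1/(1 − (-300)) = 1/301. Expand this rational in ℤ_5: compute digits iteratively via d_i = x_i mod 5, x_{i+1} = (x_i − d_i)/5. The first 4 digits are (1, 0, 3, 2).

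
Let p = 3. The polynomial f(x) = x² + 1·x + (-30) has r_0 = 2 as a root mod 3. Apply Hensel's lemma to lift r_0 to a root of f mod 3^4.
r_3 = 5 (mod 81)

Hensel: r_{i+1} = r_i − f(r_i)·(f′(r_i))^{-1} mod 3^{i+2}, f′(x) = 2x + 1. Iterate:
  r_0 = 2 (mod 3)
  r_1 = 5 (mod 9)
  r_2 = 5 (mod 27)
  r_3 = 5 (mod 81)
Final: r = 5 satisfies f(r) ≡ 0 mod 3^4.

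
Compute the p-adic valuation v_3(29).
v_3(29) = 0

v_3(n) is the largest exponent k such that 3^k divides n. Factor out: 29 = 3^0 · 29. (Sign doesn't affect v_p.) So v_3(29) = 0.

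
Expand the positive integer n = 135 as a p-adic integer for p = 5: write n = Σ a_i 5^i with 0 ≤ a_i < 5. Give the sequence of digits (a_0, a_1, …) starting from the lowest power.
(a_0, a_1, …) = (0, 2, 0, 1)

Repeated division by 5 gives the digits low-to-high: 135 = 2·5^1 + 1·5^3. Digit sequence: (0, 2, 0, 1).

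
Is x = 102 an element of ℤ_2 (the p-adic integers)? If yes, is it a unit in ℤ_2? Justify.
x ∈ ℤ_2 but not a unit; v_2(x) = 1 > 0

ℤ_2 = {x ∈ ℚ_2 : v_2(x) ≥ 0} and ℤ_2^× = {x ∈ ℤ_2 : v_2(x) = 0}. Here v_2(102) = v_2(num) − v_2(den) = 1; compare against these criteria.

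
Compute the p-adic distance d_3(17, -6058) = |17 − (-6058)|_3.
d_3(17, -6058) = 1/243

Step 1 — x − y = 17 − (-6058) = 6075. Step 2 — v_3(6075) = 5 (factor: 6075 = (3^5 · 25); the sign does not affect v_p). Step 3 — |x − y|_3 = 3^{-5} = 1/243.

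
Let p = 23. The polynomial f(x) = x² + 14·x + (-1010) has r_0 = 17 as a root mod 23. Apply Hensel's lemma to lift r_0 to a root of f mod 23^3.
r_2 = 523 (mod 12167)

Hensel: r_{i+1} = r_i − f(r_i)·(f′(r_i))^{-1} mod 23^{i+2}, f′(x) = 2x + 14. Iterate:
  r_0 = 17 (mod 23)
  r_1 = 523 (mod 529)
  r_2 = 523 (mod 12167)
Final: r = 523 satisfies f(r) ≡ 0 mod 23^3.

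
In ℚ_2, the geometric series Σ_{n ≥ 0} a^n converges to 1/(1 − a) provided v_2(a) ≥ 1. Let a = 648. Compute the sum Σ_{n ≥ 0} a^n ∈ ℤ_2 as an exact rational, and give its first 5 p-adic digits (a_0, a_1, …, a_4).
Σ a^n = 1/(1 − a) = -1/647;  first 5 digits = (1, 0, 0, 1, 0)

v_2(a) = 3 ≥ 1, so the series converges in ℤ_2 to 1/(1 − a) = 1/(1 − 648) = -1/647. Expand this rational in ℤ_2: compute digits iteratively via d_i = x_i mod 2, x_{i+1} = (x_i − d_i)/2. The first 5 digits are (1, 0, 0, 1, 0).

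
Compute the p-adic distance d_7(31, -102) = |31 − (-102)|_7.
d_7(31, -102) = 1/7

Step 1 — x − y = 31 − (-102) = 133. Step 2 — v_7(133) = 1 (factor: 133 = (7^1 · 19); the sign does not affect v_p). Step 3 — |x − y|_7 = 7^{-1} = 1/7.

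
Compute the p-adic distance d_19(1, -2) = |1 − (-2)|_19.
d_19(1, -2) = 1

Step 1 — x − y = 1 − (-2) = 3. Step 2 — v_19(3) = 0 (factor: 3 = (19^0 · 3); the sign does not affect v_p). Step 3 — |x − y|_19 = 19^{0} = 1.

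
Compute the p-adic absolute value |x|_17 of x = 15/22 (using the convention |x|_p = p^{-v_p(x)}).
|15/22|_17 = 1

Step 1 — compute v_17(x) by factoring powers of 17 out of the numerator and denominator: v_17(15/22) = 0. Step 2 — apply |x|_p = p^{-v_p(x)} = 17^{0} = 1.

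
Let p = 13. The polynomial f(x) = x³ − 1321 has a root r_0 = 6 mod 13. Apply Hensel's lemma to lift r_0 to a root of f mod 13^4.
r_3 = 28463 (mod 28561)

Hensel: r_{i+1} = r_i − f(r_i)/f′(r_i) mod 13^{i+2}, where f′(x) = 3x². Iterate:
  r_0 = 6 (mod 13)
  r_1 = 71 (mod 169)
  r_2 = 2099 (mod 2197)
  r_3 = 28463 (mod 28561)
Final: r = 28463 with f(r) ≡ 0 mod 13^4.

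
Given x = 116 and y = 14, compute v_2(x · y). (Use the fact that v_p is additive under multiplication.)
v_2(1624) = 3

v_p(x) = 2 (factor: 116 = 2^2 · 29); v_p(y) = 1 (factor: 14 = 2^1 · 7). Additivity: v_p(xy) = v_p(x) + v_p(y) = 2 + 1 = 3. (Direct check: xy = 1624 = 2^3 · (203).)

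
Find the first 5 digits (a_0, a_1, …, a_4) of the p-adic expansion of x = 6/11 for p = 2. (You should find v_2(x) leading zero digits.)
(a_0, …, a_4) = (0, 1, 0, 0, 1)

v_2(6/11) = 1, so a_0 = ... = a_0 = 0. Factor out: x = 2^1 · u with u = 3/11 a unit in ℤ_2. Expand u iteratively via a_{v+i} = u_i mod 2, u_{i+1} = (u_i − a_{v+i})/2:
  u_0 = 3/11;  a_1 = 1;  u_1 = (u_0 − 1)/2 = -4/11
  u_1 = -4/11;  a_2 = 0;  u_2 = (u_1 − 0)/2 = -2/11
  u_2 = -2/11;  a_3 = 0;  u_3 = (u_2 − 0)/2 = -1/11
  u_3 = -1/11;  a_4 = 1;  u_4 = (u_3 − 1)/2 = -6/11
Digits: (0, 1, 0, 0, 1).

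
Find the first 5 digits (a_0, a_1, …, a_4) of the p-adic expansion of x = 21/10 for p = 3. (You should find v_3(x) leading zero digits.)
(a_0, …, a_4) = (0, 1, 2, 2, 0)

v_3(21/10) = 1, so a_0 = ... = a_0 = 0. Factor out: x = 3^1 · u with u = 7/10 a unit in ℤ_3. Expand u iteratively via a_{v+i} = u_i mod 3, u_{i+1} = (u_i − a_{v+i})/3:
  u_0 = 7/10;  a_1 = 1;  u_1 = (u_0 − 1)/3 = -1/10
  u_1 = -1/10;  a_2 = 2;  u_2 = (u_1 − 2)/3 = -7/10
  u_2 = -7/10;  a_3 = 2;  u_3 = (u_2 − 2)/3 = -9/10
  u_3 = -9/10;  a_4 = 0;  u_4 = (u_3 − 0)/3 = -3/10
Digits: (0, 1, 2, 2, 0).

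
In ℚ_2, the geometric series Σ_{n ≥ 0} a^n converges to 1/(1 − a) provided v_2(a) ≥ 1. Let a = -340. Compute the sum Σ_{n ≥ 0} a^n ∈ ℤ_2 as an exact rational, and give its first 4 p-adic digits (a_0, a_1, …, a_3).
Σ a^n = 1/(1 − a) = 1/341;  first 4 digits = (1, 0, 1, 1)

v_2(a) = 2 ≥ 1, so the series converges in ℤ_2 to 1/(1 − a) = 1/(1 − (-340)) = 1/341. Expand this rational in ℤ_2: compute digits iteratively via d_i = x_i mod 2, x_{i+1} = (x_i − d_i)/2. The first 4 digits are (1, 0, 1, 1).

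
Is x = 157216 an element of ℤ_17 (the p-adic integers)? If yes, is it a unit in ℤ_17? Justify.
x ∈ ℤ_17 but not a unit; v_17(x) = 3 > 0

ℤ_17 = {x ∈ ℚ_17 : v_17(x) ≥ 0} and ℤ_17^× = {x ∈ ℤ_17 : v_17(x) = 0}. Here v_17(157216) = v_17(num) − v_17(den) = 3; compare against these criteria.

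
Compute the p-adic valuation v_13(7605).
v_13(7605) = 2

v_13(n) is the largest exponent k such that 13^k divides n. Factor out: 7605 = 13^2 · 45. (Sign doesn't affect v_p.) So v_13(7605) = 2.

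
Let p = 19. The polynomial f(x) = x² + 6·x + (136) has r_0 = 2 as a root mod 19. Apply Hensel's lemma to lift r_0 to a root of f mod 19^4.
r_3 = 129297 (mod 130321)

Hensel: r_{i+1} = r_i − f(r_i)·(f′(r_i))^{-1} mod 19^{i+2}, f′(x) = 2x + 6. Iterate:
  r_0 = 2 (mod 19)
  r_1 = 59 (mod 361)
  r_2 = 5835 (mod 6859)
  r_3 = 129297 (mod 130321)
Final: r = 129297 satisfies f(r) ≡ 0 mod 19^4.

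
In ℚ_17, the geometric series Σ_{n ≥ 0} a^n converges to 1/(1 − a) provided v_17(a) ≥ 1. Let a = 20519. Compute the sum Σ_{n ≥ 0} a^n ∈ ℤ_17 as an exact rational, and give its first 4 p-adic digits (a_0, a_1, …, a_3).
Σ a^n = 1/(1 − a) = -1/20518;  first 4 digits = (1, 0, 3, 4)

v_17(a) = 2 ≥ 1, so the series converges in ℤ_17 to 1/(1 − a) = 1/(1 − 20519) = -1/20518. Expand this rational in ℤ_17: compute digits iteratively via d_i = x_i mod 17, x_{i+1} = (x_i − d_i)/17. The first 4 digits are (1, 0, 3, 4).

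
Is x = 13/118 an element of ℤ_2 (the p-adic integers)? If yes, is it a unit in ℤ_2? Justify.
x ∉ ℤ_2 (v_2(x) = -1 < 0)

ℤ_2 = {x ∈ ℚ_2 : v_2(x) ≥ 0} and ℤ_2^× = {x ∈ ℤ_2 : v_2(x) = 0}. Here v_2(13/118) = v_2(num) − v_2(den) = -1; compare against these criteria.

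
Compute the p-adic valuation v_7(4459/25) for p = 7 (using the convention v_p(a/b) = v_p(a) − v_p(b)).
v_7(4459/25) = 3

Factor powers of 7 from the numerator and denominator of the reduced fraction: 4459 = 7^3 · 13 and 25 = 7^0 · 25. Apply v_p(a/b) = v_p(a) − v_p(b): v_7(4459/25) = 3 − 0 = 3.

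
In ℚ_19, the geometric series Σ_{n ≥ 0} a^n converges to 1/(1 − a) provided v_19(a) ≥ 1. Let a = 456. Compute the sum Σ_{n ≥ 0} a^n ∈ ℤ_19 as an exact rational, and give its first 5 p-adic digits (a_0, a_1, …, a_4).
Σ a^n = 1/(1 − a) = -1/455;  first 5 digits = (1, 5, 7, 3, 5)

v_19(a) = 1 ≥ 1, so the series converges in ℤ_19 to 1/(1 − a) = 1/(1 − 456) = -1/455. Expand this rational in ℤ_19: compute digits iteratively via d_i = x_i mod 19, x_{i+1} = (x_i − d_i)/19. The first 5 digits are (1, 5, 7, 3, 5).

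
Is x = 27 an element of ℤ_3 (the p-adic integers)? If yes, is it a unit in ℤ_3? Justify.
x ∈ ℤ_3 but not a unit; v_3(x) = 3 > 0

ℤ_3 = {x ∈ ℚ_3 : v_3(x) ≥ 0} and ℤ_3^× = {x ∈ ℤ_3 : v_3(x) = 0}. Here v_3(27) = v_3(num) − v_3(den) = 3; compare against these criteria.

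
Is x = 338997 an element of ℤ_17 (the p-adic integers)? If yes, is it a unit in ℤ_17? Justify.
x ∈ ℤ_17 but not a unit; v_17(x) = 3 > 0

ℤ_17 = {x ∈ ℚ_17 : v_17(x) ≥ 0} and ℤ_17^× = {x ∈ ℤ_17 : v_17(x) = 0}. Here v_17(338997) = v_17(num) − v_17(den) = 3; compare against these criteria.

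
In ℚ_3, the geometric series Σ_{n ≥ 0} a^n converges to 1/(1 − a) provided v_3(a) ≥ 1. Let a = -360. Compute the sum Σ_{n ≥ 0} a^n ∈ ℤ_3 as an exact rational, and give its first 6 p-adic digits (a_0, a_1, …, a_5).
Σ a^n = 1/(1 − a) = 1/361;  first 6 digits = (1, 0, 2, 1, 2, 0)

v_3(a) = 2 ≥ 1, so the series converges in ℤ_3 to 1/(1 − a) = 1/(1 − (-360)) = 1/361. Expand this rational in ℤ_3: compute digits iteratively via d_i = x_i mod 3, x_{i+1} = (x_i − d_i)/3. The first 6 digits are (1, 0, 2, 1, 2, 0).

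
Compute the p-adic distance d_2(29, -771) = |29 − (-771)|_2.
d_2(29, -771) = 1/32

Step 1 — x − y = 29 − (-771) = 800. Step 2 — v_2(800) = 5 (factor: 800 = (2^5 · 25); the sign does not affect v_p). Step 3 — |x − y|_2 = 2^{-5} = 1/32.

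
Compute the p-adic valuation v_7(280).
v_7(280) = 1

v_7(n) is the largest exponent k such that 7^k divides n. Factor out: 280 = 7^1 · 40. (Sign doesn't affect v_p.) So v_7(280) = 1.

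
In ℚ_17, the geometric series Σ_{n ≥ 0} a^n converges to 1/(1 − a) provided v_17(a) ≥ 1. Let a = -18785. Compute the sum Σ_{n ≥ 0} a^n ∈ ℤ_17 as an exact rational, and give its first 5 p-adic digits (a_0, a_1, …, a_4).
Σ a^n = 1/(1 − a) = 1/18786;  first 5 digits = (1, 0, 3, 13, 8)

v_17(a) = 2 ≥ 1, so the series converges in ℤ_17 to 1/(1 − a) = 1/(1 − (-18785)) = 1/18786. Expand this rational in ℤ_17: compute digits iteratively via d_i = x_i mod 17, x_{i+1} = (x_i − d_i)/17. The first 5 digits are (1, 0, 3, 13, 8).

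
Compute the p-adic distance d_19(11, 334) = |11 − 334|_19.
d_19(11, 334) = 1/19

Step 1 — x − y = 11 − 334 = -323. Step 2 — v_19(-323) = 1 (factor: -323 = −(19^1 · 17); the sign does not affect v_p). Step 3 — |x − y|_19 = 19^{-1} = 1/19.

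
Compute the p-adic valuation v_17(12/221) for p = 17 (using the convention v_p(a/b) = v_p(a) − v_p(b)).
v_17(12/221) = -1

Factor powers of 17 from the numerator and denominator of the reduced fraction: 12 = 17^0 · 12 and 221 = 17^1 · 13. Apply v_p(a/b) = v_p(a) − v_p(b): v_17(12/221) = 0 − 1 = -1.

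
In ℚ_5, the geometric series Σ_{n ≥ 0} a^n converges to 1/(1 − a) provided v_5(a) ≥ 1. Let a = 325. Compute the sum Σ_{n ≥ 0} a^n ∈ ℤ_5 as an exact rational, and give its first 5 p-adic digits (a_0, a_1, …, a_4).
Σ a^n = 1/(1 − a) = -1/324;  first 5 digits = (1, 0, 3, 2, 4)

v_5(a) = 2 ≥ 1, so the series converges in ℤ_5 to 1/(1 − a) = 1/(1 − 325) = -1/324. Expand this rational in ℤ_5: compute digits iteratively via d_i = x_i mod 5, x_{i+1} = (x_i − d_i)/5. The first 5 digits are (1, 0, 3, 2, 4).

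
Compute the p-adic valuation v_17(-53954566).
v_17(-53954566) = 5

v_17(n) is the largest exponent k such that 17^k divides n. Factor out: -53954566 = -17^5 · 38. (Sign doesn't affect v_p.) So v_17(-53954566) = 5.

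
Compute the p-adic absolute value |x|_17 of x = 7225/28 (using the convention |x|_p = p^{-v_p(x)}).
|7225/28|_17 = 1/289

Step 1 — compute v_17(x) by factoring powers of 17 out of the numerator and denominator: v_17(7225/28) = 2. Step 2 — apply |x|_p = p^{-v_p(x)} = 17^{-2} = 1/289.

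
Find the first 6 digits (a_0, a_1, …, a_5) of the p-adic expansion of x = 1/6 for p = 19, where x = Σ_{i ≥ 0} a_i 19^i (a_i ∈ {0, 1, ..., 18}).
(a_0, …, a_5) = (16, 15, 15, 15, 15, 15)

v_19(1/6) = 0 (numerator and denominator both coprime to 19), so x ∈ ℤ_19^×. Compute digits iteratively via a_i = x_i mod 19, x_{i+1} = (x_i − a_i)/19, with x_0 = x:
  x_0 = 1/6;  a_0 = 16;  x_1 = (x_0 − 16)/19 = -5/6
  x_1 = -5/6;  a_1 = 15;  x_2 = (x_1 − 15)/19 = -5/6
  x_2 = -5/6;  a_2 = 15;  x_3 = (x_2 − 15)/19 = -5/6
  x_3 = -5/6;  a_3 = 15;  x_4 = (x_3 − 15)/19 = -5/6
  x_4 = -5/6;  a_4 = 15;  x_5 = (x_4 − 15)/19 = -5/6
  x_5 = -5/6;  a_5 = 15;  x_6 = (x_5 − 15)/19 = -5/6
Digits: (16, 15, 15, 15, 15, 15).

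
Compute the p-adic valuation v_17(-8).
v_17(-8) = 0

v_17(n) is the largest exponent k such that 17^k divides n. Factor out: -8 = -17^0 · 8. (Sign doesn't affect v_p.) So v_17(-8) = 0.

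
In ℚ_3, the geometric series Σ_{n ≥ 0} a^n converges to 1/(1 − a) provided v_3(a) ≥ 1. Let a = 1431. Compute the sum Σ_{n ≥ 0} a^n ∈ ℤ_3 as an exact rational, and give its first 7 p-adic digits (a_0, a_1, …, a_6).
Σ a^n = 1/(1 − a) = -1/1430;  first 7 digits = (1, 0, 0, 2, 2, 2, 2)

v_3(a) = 3 ≥ 1, so the series converges in ℤ_3 to 1/(1 − a) = 1/(1 − 1431) = -1/1430. Expand this rational in ℤ_3: compute digits iteratively via d_i = x_i mod 3, x_{i+1} = (x_i − d_i)/3. The first 7 digits are (1, 0, 0, 2, 2, 2, 2).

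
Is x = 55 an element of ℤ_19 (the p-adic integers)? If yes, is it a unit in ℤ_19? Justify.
x ∈ ℤ_19^× (unit); v_19(x) = 0

ℤ_19 = {x ∈ ℚ_19 : v_19(x) ≥ 0} and ℤ_19^× = {x ∈ ℤ_19 : v_19(x) = 0}. Here v_19(55) = v_19(num) − v_19(den) = 0; compare against these criteria.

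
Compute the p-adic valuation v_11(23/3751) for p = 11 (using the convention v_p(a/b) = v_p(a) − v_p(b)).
v_11(23/3751) = -2

Factor powers of 11 from the numerator and denominator of the reduced fraction: 23 = 11^0 · 23 and 3751 = 11^2 · 31. Apply v_p(a/b) = v_p(a) − v_p(b): v_11(23/3751) = 0 − 2 = -2.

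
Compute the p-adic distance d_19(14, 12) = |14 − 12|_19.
d_19(14, 12) = 1

Step 1 — x − y = 14 − 12 = 2. Step 2 — v_19(2) = 0 (factor: 2 = (19^0 · 2); the sign does not affect v_p). Step 3 — |x − y|_19 = 19^{0} = 1.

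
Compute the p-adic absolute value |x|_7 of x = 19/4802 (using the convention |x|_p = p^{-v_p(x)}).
|19/4802|_7 = 2401

Step 1 — compute v_7(x) by factoring powers of 7 out of the numerator and denominator: v_7(19/4802) = -4. Step 2 — apply |x|_p = p^{-v_p(x)} = 7^{4} = 2401.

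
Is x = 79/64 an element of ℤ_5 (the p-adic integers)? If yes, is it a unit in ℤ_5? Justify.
x ∈ ℤ_5^× (unit); v_5(x) = 0

ℤ_5 = {x ∈ ℚ_5 : v_5(x) ≥ 0} and ℤ_5^× = {x ∈ ℤ_5 : v_5(x) = 0}. Here v_5(79/64) = v_5(num) − v_5(den) = 0; compare against these criteria.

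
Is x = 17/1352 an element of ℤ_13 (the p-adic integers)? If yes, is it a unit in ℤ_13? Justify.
x ∉ ℤ_13 (v_13(x) = -2 < 0)

ℤ_13 = {x ∈ ℚ_13 : v_13(x) ≥ 0} and ℤ_13^× = {x ∈ ℤ_13 : v_13(x) = 0}. Here v_13(17/1352) = v_13(num) − v_13(den) = -2; compare against these criteria.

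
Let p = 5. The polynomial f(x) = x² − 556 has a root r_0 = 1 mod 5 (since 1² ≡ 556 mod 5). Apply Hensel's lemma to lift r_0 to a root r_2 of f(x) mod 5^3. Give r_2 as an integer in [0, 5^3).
r_2 = 41 (mod 125)

Hensel's recurrence: r_{i+1} = r_i − f(r_i)·(f′(r_i))^{-1} mod 5^{i+2}, with f′(x) = 2x. Iterate:
  r_0 = 1 (mod 5)
  r_1 = 16 (mod 25)
  r_2 = 41 (mod 125)
Final: r_2 = 41, and one checks f(r_2) ≡ 0 mod 5^3.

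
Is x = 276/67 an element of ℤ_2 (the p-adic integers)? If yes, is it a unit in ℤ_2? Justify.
x ∈ ℤ_2 but not a unit; v_2(x) = 2 > 0

ℤ_2 = {x ∈ ℚ_2 : v_2(x) ≥ 0} and ℤ_2^× = {x ∈ ℤ_2 : v_2(x) = 0}. Here v_2(276/67) = v_2(num) − v_2(den) = 2; compare against these criteria.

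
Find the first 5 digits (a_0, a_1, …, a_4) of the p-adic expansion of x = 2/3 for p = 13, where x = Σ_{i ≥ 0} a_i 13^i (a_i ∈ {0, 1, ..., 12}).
(a_0, …, a_4) = (5, 4, 4, 4, 4)

v_13(2/3) = 0 (numerator and denominator both coprime to 13), so x ∈ ℤ_13^×. Compute digits iteratively via a_i = x_i mod 13, x_{i+1} = (x_i − a_i)/13, with x_0 = x:
  x_0 = 2/3;  a_0 = 5;  x_1 = (x_0 − 5)/13 = -1/3
  x_1 = -1/3;  a_1 = 4;  x_2 = (x_1 − 4)/13 = -1/3
  x_2 = -1/3;  a_2 = 4;  x_3 = (x_2 − 4)/13 = -1/3
  x_3 = -1/3;  a_3 = 4;  x_4 = (x_3 − 4)/13 = -1/3
  x_4 = -1/3;  a_4 = 4;  x_5 = (x_4 − 4)/13 = -1/3
Digits: (5, 4, 4, 4, 4).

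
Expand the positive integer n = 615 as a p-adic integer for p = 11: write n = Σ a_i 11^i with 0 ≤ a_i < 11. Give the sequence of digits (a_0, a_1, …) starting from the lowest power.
(a_0, a_1, …) = (10, 0, 5)

Repeated division by 11 gives the digits low-to-high: 615 = 10 + 5·11^2. Digit sequence: (10, 0, 5).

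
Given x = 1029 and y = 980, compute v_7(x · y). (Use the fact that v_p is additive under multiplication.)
v_7(1008420) = 5

v_p(x) = 3 (factor: 1029 = 7^3 · 3); v_p(y) = 2 (factor: 980 = 7^2 · 20). Additivity: v_p(xy) = v_p(x) + v_p(y) = 3 + 2 = 5. (Direct check: xy = 1008420 = 7^5 · (60).)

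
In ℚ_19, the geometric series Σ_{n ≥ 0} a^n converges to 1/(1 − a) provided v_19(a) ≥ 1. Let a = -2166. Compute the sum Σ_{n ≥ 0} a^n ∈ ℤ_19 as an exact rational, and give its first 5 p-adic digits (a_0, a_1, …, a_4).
Σ a^n = 1/(1 − a) = 1/2167;  first 5 digits = (1, 0, 13, 18, 16)

v_19(a) = 2 ≥ 1, so the series converges in ℤ_19 to 1/(1 − a) = 1/(1 − (-2166)) = 1/2167. Expand this rational in ℤ_19: compute digits iteratively via d_i = x_i mod 19, x_{i+1} = (x_i − d_i)/19. The first 5 digits are (1, 0, 13, 18, 16).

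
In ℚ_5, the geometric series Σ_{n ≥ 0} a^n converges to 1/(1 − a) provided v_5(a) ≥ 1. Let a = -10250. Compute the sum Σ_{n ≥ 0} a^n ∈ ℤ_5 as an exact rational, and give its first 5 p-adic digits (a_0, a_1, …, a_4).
Σ a^n = 1/(1 − a) = 1/10251;  first 5 digits = (1, 0, 0, 3, 3)

v_5(a) = 3 ≥ 1, so the series converges in ℤ_5 to 1/(1 − a) = 1/(1 − (-10250)) = 1/10251. Expand this rational in ℤ_5: compute digits iteratively via d_i = x_i mod 5, x_{i+1} = (x_i − d_i)/5. The first 5 digits are (1, 0, 0, 3, 3).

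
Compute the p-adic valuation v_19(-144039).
v_19(-144039) = 3

v_19(n) is the largest exponent k such that 19^k divides n. Factor out: -144039 = -19^3 · 21. (Sign doesn't affect v_p.) So v_19(-144039) = 3.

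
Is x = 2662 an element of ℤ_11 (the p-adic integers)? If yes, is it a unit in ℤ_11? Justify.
x ∈ ℤ_11 but not a unit; v_11(x) = 3 > 0

ℤ_11 = {x ∈ ℚ_11 : v_11(x) ≥ 0} and ℤ_11^× = {x ∈ ℤ_11 : v_11(x) = 0}. Here v_11(2662) = v_11(num) − v_11(den) = 3; compare against these criteria.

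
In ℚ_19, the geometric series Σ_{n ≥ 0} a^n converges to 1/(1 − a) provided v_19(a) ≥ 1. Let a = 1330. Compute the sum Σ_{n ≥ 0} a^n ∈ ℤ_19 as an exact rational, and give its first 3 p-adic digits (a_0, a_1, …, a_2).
Σ a^n = 1/(1 − a) = -1/1329;  first 3 digits = (1, 13, 1)

v_19(a) = 1 ≥ 1, so the series converges in ℤ_19 to 1/(1 − a) = 1/(1 − 1330) = -1/1329. Expand this rational in ℤ_19: compute digits iteratively via d_i = x_i mod 19, x_{i+1} = (x_i − d_i)/19. The first 3 digits are (1, 13, 1).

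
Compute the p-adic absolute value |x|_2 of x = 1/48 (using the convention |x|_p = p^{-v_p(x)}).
|1/48|_2 = 16

Step 1 — compute v_2(x) by factoring powers of 2 out of the numerator and denominator: v_2(1/48) = -4. Step 2 — apply |x|_p = p^{-v_p(x)} = 2^{4} = 16.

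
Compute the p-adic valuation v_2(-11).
v_2(-11) = 0

v_2(n) is the largest exponent k such that 2^k divides n. Factor out: -11 = -2^0 · 11. (Sign doesn't affect v_p.) So v_2(-11) = 0.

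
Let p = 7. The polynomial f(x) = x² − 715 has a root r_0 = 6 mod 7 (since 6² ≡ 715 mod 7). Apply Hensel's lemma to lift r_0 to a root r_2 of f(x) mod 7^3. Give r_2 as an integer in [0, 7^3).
r_2 = 83 (mod 343)

Hensel's recurrence: r_{i+1} = r_i − f(r_i)·(f′(r_i))^{-1} mod 7^{i+2}, with f′(x) = 2x. Iterate:
  r_0 = 6 (mod 7)
  r_1 = 34 (mod 49)
  r_2 = 83 (mod 343)
Final: r_2 = 83, and one checks f(r_2) ≡ 0 mod 7^3.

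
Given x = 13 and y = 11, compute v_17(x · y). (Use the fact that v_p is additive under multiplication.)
v_17(143) = 0

v_p(x) = 0 (factor: 13 = 17^0 · 13); v_p(y) = 0 (factor: 11 = 17^0 · 11). Additivity: v_p(xy) = v_p(x) + v_p(y) = 0 + 0 = 0. (Direct check: xy = 143 = 17^0 · (143).)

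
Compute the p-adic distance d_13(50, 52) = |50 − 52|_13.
d_13(50, 52) = 1

Step 1 — x − y = 50 − 52 = -2. Step 2 — v_13(-2) = 0 (factor: -2 = −(13^0 · 2); the sign does not affect v_p). Step 3 — |x − y|_13 = 13^{0} = 1.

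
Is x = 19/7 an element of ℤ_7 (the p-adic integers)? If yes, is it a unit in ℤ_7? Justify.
x ∉ ℤ_7 (v_7(x) = -1 < 0)

ℤ_7 = {x ∈ ℚ_7 : v_7(x) ≥ 0} and ℤ_7^× = {x ∈ ℤ_7 : v_7(x) = 0}. Here v_7(19/7) = v_7(num) − v_7(den) = -1; compare against these criteria.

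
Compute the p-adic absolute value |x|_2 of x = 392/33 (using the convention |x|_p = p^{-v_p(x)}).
|392/33|_2 = 1/8

Step 1 — compute v_2(x) by factoring powers of 2 out of the numerator and denominator: v_2(392/33) = 3. Step 2 — apply |x|_p = p^{-v_p(x)} = 2^{-3} = 1/8.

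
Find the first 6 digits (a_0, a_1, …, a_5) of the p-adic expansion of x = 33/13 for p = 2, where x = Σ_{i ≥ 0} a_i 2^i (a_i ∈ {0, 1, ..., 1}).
(a_0, …, a_5) = (1, 0, 1, 0, 0, 1)

v_2(33/13) = 0 (numerator and denominator both coprime to 2), so x ∈ ℤ_2^×. Compute digits iteratively via a_i = x_i mod 2, x_{i+1} = (x_i − a_i)/2, with x_0 = x:
  x_0 = 33/13;  a_0 = 1;  x_1 = (x_0 − 1)/2 = 10/13
  x_1 = 10/13;  a_1 = 0;  x_2 = (x_1 − 0)/2 = 5/13
  x_2 = 5/13;  a_2 = 1;  x_3 = (x_2 − 1)/2 = -4/13
  x_3 = -4/13;  a_3 = 0;  x_4 = (x_3 − 0)/2 = -2/13
  x_4 = -2/13;  a_4 = 0;  x_5 = (x_4 − 0)/2 = -1/13
  x_5 = -1/13;  a_5 = 1;  x_6 = (x_5 − 1)/2 = -7/13
Digits: (1, 0, 1, 0, 0, 1).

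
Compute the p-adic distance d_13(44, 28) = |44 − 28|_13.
d_13(44, 28) = 1

Step 1 — x − y = 44 − 28 = 16. Step 2 — v_13(16) = 0 (factor: 16 = (13^0 · 16); the sign does not affect v_p). Step 3 — |x − y|_13 = 13^{0} = 1.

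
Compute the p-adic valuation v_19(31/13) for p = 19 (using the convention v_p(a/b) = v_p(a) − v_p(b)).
v_19(31/13) = 0

Factor powers of 19 from the numerator and denominator of the reduced fraction: 31 = 19^0 · 31 and 13 = 19^0 · 13. Apply v_p(a/b) = v_p(a) − v_p(b): v_19(31/13) = 0 − 0 = 0.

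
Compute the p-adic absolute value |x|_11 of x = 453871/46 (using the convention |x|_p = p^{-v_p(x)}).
|453871/46|_11 = 1/14641

Step 1 — compute v_11(x) by factoring powers of 11 out of the numerator and denominator: v_11(453871/46) = 4. Step 2 — apply |x|_p = p^{-v_p(x)} = 11^{-4} = 1/14641.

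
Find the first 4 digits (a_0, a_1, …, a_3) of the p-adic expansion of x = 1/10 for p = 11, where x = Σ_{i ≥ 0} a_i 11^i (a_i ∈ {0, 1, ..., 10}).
(a_0, …, a_3) = (10, 9, 9, 9)

v_11(1/10) = 0 (numerator and denominator both coprime to 11), so x ∈ ℤ_11^×. Compute digits iteratively via a_i = x_i mod 11, x_{i+1} = (x_i − a_i)/11, with x_0 = x:
  x_0 = 1/10;  a_0 = 10;  x_1 = (x_0 − 10)/11 = -9/10
  x_1 = -9/10;  a_1 = 9;  x_2 = (x_1 − 9)/11 = -9/10
  x_2 = -9/10;  a_2 = 9;  x_3 = (x_2 − 9)/11 = -9/10
  x_3 = -9/10;  a_3 = 9;  x_4 = (x_3 − 9)/11 = -9/10
Digits: (10, 9, 9, 9).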